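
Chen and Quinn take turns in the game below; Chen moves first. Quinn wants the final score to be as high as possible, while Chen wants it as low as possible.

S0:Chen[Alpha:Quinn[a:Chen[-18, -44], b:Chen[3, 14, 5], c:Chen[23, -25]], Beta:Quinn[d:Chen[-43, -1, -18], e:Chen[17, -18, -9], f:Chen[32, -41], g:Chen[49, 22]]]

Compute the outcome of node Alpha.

3

a (Chen): min(-18, -44) = -44
b (Chen): min(3, 14, 5) = 3
c (Chen): min(23, -25) = -25
Alpha (Quinn): max(-44, 3, -25) = 3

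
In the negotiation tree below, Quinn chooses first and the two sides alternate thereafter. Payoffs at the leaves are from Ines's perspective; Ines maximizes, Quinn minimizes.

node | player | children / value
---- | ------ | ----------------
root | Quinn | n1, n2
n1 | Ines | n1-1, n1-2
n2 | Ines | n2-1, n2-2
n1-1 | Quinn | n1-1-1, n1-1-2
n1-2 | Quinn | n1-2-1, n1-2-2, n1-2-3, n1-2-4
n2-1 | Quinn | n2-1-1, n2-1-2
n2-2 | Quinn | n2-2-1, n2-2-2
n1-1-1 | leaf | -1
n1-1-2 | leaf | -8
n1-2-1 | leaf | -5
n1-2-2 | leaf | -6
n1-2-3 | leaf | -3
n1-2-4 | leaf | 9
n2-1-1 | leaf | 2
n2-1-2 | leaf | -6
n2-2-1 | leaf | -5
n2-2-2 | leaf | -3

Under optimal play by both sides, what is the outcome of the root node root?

n1-1 (Quinn): min(-1, -8) = -8
n1-2 (Quinn): min(-5, -6, -3, 9) = -6
n1 (Ines): max(-8, -6) = -6
n2-1 (Quinn): min(2, -6) = -6
n2-2 (Quinn): min(-5, -3) = -5
n2 (Ines): max(-6, -5) = -5
root (Quinn): min(-6, -5) = -6

-6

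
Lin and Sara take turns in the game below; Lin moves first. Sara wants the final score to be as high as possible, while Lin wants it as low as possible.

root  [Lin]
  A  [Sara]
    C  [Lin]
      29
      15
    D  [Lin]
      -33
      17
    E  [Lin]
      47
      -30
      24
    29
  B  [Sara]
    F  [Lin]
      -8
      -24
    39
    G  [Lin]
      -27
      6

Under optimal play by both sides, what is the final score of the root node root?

29

C (Lin): min(29, 15) = 15
D (Lin): min(-33, 17) = -33
E (Lin): min(47, -30, 24) = -30
A (Sara): max(15, -33, -30, 29) = 29
F (Lin): min(-8, -24) = -24
G (Lin): min(-27, 6) = -27
B (Sara): max(-24, 39, -27) = 39
root (Lin): min(29, 39) = 29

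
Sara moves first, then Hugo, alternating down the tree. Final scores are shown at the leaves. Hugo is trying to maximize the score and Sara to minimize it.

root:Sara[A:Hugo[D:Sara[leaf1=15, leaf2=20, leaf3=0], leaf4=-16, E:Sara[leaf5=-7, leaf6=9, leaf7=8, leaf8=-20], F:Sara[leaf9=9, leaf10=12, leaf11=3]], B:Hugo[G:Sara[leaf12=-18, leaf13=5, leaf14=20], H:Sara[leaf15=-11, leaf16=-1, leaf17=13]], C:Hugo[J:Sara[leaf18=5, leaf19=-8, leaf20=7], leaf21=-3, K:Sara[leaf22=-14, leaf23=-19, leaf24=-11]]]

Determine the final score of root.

D (Sara): min(15, 20, 0) = 0
E (Sara): min(-7, 9, 8, -20) = -20
F (Sara): min(9, 12, 3) = 3
A (Hugo): max(0, -16, -20, 3) = 3
G (Sara): min(-18, 5, 20) = -18
H (Sara): min(-11, -1, 13) = -11
B (Hugo): max(-18, -11) = -11
J (Sara): min(5, -8, 7) = -8
K (Sara): min(-14, -19, -11) = -19
C (Hugo): max(-8, -3, -19) = -3
root (Sara): min(3, -11, -3) = -11

-11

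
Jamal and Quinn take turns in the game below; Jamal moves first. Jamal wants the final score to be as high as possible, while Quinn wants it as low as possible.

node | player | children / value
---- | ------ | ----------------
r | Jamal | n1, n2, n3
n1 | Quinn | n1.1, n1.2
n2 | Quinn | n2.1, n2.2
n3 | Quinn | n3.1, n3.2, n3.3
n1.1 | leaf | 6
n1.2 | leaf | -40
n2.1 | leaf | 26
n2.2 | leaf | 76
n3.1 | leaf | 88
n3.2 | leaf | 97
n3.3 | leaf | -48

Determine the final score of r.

26

n1 (Quinn): min(6, -40) = -40
n2 (Quinn): min(26, 76) = 26
n3 (Quinn): min(88, 97, -48) = -48
r (Jamal): max(-40, 26, -48) = 26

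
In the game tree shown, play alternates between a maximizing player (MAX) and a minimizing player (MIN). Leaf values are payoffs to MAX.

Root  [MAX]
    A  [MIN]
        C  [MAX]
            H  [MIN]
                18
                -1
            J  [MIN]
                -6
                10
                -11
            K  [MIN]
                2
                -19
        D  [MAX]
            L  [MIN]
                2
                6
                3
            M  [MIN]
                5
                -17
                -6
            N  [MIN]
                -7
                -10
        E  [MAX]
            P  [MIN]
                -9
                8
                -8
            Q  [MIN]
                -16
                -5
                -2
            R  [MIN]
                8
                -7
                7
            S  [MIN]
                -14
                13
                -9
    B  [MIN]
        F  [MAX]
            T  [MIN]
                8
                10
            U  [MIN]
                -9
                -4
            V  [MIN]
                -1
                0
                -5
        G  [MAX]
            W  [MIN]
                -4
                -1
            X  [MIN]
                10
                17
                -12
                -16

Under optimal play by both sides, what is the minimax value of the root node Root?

H (MIN): min(18, -1) = -1
J (MIN): min(-6, 10, -11) = -11
K (MIN): min(2, -19) = -19
C (MAX): max(-1, -11, -19) = -1
L (MIN): min(2, 6, 3) = 2
M (MIN): min(5, -17, -6) = -17
N (MIN): min(-7, -10) = -10
D (MAX): max(2, -17, -10) = 2
P (MIN): min(-9, 8, -8) = -9
Q (MIN): min(-16, -5, -2) = -16
R (MIN): min(8, -7, 7) = -7
S (MIN): min(-14, 13, -9) = -14
E (MAX): max(-9, -16, -7, -14) = -7
A (MIN): min(-1, 2, -7) = -7
T (MIN): min(8, 10) = 8
U (MIN): min(-9, -4) = -9
V (MIN): min(-1, 0, -5) = -5
F (MAX): max(8, -9, -5) = 8
W (MIN): min(-4, -1) = -4
X (MIN): min(10, 17, -12, -16) = -16
G (MAX): max(-4, -16) = -4
B (MIN): min(8, -4) = -4
Root (MAX): max(-7, -4) = -4

-4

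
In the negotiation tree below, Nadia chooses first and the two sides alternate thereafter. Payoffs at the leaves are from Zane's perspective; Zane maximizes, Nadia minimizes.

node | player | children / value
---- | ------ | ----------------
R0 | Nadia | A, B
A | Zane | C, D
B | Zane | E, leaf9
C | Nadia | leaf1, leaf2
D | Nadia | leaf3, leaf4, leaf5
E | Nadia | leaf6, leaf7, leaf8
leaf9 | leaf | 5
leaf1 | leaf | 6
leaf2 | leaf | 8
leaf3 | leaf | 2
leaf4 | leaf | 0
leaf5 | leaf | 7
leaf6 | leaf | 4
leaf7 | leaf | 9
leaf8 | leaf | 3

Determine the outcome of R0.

5

C (Nadia): min(6, 8) = 6
D (Nadia): min(2, 0, 7) = 0
A (Zane): max(6, 0) = 6
E (Nadia): min(4, 9, 3) = 3
B (Zane): max(3, 5) = 5
R0 (Nadia): min(6, 5) = 5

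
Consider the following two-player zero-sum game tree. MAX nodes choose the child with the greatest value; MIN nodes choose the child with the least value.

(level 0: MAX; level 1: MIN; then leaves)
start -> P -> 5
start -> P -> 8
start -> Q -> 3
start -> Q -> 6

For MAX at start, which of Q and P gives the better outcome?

Q (MIN): min(3, 6) = 3
P (MIN): min(5, 8) = 5
MAX prefers the higher value; Q=3, P=5. P is better since 5 > 3.

P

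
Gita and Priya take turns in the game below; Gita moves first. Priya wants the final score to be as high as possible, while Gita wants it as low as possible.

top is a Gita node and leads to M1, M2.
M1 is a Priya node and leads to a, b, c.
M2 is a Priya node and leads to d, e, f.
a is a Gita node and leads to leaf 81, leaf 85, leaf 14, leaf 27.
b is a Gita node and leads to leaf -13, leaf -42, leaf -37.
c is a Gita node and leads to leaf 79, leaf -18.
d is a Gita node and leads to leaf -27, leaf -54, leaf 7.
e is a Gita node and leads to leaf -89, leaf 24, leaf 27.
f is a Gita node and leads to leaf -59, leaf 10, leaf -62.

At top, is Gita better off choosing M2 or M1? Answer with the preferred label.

M2

d (Gita): min(-27, -54, 7) = -54
e (Gita): min(-89, 24, 27) = -89
f (Gita): min(-59, 10, -62) = -62
M2 (Priya): max(-54, -89, -62) = -54
a (Gita): min(81, 85, 14, 27) = 14
b (Gita): min(-13, -42, -37) = -42
c (Gita): min(79, -18) = -18
M1 (Priya): max(14, -42, -18) = 14
Gita prefers the lower value; M2=-54, M1=14. M2 is better since -54 < 14.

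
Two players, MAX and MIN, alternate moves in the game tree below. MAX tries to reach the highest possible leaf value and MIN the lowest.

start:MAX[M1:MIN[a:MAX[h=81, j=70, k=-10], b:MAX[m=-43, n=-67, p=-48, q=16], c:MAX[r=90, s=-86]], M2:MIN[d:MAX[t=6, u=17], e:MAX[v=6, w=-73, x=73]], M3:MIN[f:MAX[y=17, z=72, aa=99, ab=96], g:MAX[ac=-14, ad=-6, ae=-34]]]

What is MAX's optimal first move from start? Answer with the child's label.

a (MAX): max(81, 70, -10) = 81
b (MAX): max(-43, -67, -48, 16) = 16
c (MAX): max(90, -86) = 90
M1 (MIN): min(81, 16, 90) = 16
d (MAX): max(6, 17) = 17
e (MAX): max(6, -73, 73) = 73
M2 (MIN): min(17, 73) = 17
f (MAX): max(17, 72, 99, 96) = 99
g (MAX): max(-14, -6, -34) = -6
M3 (MIN): min(99, -6) = -6
start (MAX): max(16, 17, -6) = 17
MAX at start wants the highest of {M1=16, M2=17, M3=-6}, so chooses M2.

M2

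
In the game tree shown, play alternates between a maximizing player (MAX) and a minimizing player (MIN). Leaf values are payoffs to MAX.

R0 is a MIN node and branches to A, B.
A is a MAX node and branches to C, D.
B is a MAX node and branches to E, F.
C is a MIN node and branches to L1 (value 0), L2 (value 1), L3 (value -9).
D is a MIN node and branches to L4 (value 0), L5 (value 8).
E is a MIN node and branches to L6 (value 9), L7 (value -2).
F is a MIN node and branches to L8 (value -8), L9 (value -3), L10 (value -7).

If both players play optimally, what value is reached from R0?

-2

C (MIN): min(0, 1, -9) = -9
D (MIN): min(0, 8) = 0
A (MAX): max(-9, 0) = 0
E (MIN): min(9, -2) = -2
F (MIN): min(-8, -3, -7) = -8
B (MAX): max(-2, -8) = -2
R0 (MIN): min(0, -2) = -2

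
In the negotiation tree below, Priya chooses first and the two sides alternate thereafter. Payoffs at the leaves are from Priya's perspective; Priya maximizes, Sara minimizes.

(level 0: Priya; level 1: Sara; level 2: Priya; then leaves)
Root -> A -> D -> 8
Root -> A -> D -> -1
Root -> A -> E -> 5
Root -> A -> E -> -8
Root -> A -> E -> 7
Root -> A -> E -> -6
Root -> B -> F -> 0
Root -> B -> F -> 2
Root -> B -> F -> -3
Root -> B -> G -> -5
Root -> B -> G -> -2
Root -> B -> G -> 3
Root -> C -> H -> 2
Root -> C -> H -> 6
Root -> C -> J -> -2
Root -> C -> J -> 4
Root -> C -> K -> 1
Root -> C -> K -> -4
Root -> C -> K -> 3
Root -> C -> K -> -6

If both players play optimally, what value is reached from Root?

7

D (Priya): max(8, -1) = 8
E (Priya): max(5, -8, 7, -6) = 7
A (Sara): min(8, 7) = 7
F (Priya): max(0, 2, -3) = 2
G (Priya): max(-5, -2, 3) = 3
B (Sara): min(2, 3) = 2
H (Priya): max(2, 6) = 6
J (Priya): max(-2, 4) = 4
K (Priya): max(1, -4, 3, -6) = 3
C (Sara): min(6, 4, 3) = 3
Root (Priya): max(7, 2, 3) = 7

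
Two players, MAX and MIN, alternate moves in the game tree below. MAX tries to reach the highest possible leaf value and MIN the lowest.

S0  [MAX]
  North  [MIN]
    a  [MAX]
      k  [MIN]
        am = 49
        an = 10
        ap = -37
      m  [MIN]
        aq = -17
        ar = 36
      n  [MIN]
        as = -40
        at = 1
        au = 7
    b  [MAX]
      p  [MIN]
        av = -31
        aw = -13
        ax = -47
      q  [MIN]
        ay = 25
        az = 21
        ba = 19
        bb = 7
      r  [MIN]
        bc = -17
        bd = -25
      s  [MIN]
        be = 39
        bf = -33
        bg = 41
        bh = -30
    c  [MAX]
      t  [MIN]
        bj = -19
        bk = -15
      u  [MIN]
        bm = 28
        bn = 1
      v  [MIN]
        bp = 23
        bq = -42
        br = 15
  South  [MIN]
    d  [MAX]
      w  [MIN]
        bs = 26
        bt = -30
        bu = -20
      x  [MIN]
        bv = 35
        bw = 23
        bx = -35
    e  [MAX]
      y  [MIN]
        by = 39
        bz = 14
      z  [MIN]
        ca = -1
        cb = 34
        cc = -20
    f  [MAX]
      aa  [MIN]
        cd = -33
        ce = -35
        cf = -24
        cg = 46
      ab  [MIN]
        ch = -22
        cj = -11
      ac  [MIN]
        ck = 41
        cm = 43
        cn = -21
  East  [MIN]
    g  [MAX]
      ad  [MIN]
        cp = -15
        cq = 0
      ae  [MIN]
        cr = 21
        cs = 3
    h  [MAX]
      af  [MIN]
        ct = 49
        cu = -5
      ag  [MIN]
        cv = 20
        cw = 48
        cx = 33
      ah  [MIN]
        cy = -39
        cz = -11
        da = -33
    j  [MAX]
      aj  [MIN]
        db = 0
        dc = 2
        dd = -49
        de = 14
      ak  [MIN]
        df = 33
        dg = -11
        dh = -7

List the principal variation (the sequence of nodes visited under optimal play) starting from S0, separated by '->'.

k (MIN): min(49, 10, -37) = -37
m (MIN): min(-17, 36) = -17
n (MIN): min(-40, 1, 7) = -40
a (MAX): max(-37, -17, -40) = -17
p (MIN): min(-31, -13, -47) = -47
q (MIN): min(25, 21, 19, 7) = 7
r (MIN): min(-17, -25) = -25
s (MIN): min(39, -33, 41, -30) = -33
b (MAX): max(-47, 7, -25, -33) = 7
t (MIN): min(-19, -15) = -19
u (MIN): min(28, 1) = 1
v (MIN): min(23, -42, 15) = -42
c (MAX): max(-19, 1, -42) = 1
North (MIN): min(-17, 7, 1) = -17
w (MIN): min(26, -30, -20) = -30
x (MIN): min(35, 23, -35) = -35
d (MAX): max(-30, -35) = -30
y (MIN): min(39, 14) = 14
z (MIN): min(-1, 34, -20) = -20
e (MAX): max(14, -20) = 14
aa (MIN): min(-33, -35, -24, 46) = -35
ab (MIN): min(-22, -11) = -22
ac (MIN): min(41, 43, -21) = -21
f (MAX): max(-35, -22, -21) = -21
South (MIN): min(-30, 14, -21) = -30
ad (MIN): min(-15, 0) = -15
ae (MIN): min(21, 3) = 3
g (MAX): max(-15, 3) = 3
af (MIN): min(49, -5) = -5
ag (MIN): min(20, 48, 33) = 20
ah (MIN): min(-39, -11, -33) = -39
h (MAX): max(-5, 20, -39) = 20
aj (MIN): min(0, 2, -49, 14) = -49
ak (MIN): min(33, -11, -7) = -11
j (MAX): max(-49, -11) = -11
East (MIN): min(3, 20, -11) = -11
S0 (MAX): max(-17, -30, -11) = -11
At S0, MAX picks East (highest: -11).
At East, MIN picks j (lowest: -11).
At j, MAX picks ak (highest: -11).
At ak, MIN picks dg (lowest: -11).
Terminal value -11.

S0 -> East -> j -> ak -> dg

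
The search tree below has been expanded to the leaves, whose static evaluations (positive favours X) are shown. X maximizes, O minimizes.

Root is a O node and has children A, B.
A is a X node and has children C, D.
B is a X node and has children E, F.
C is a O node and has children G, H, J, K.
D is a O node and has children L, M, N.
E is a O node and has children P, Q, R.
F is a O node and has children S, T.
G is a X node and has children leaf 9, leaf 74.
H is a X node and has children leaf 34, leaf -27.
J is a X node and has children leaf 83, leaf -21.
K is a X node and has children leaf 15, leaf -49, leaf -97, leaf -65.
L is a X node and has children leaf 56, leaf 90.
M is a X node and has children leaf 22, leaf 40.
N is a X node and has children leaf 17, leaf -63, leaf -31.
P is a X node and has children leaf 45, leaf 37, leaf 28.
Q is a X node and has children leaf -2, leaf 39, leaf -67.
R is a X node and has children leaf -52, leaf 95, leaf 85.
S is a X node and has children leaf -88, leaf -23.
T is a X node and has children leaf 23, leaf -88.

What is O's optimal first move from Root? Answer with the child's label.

A

G (X): max(9, 74) = 74
H (X): max(34, -27) = 34
J (X): max(83, -21) = 83
K (X): max(15, -49, -97, -65) = 15
C (O): min(74, 34, 83, 15) = 15
L (X): max(56, 90) = 90
M (X): max(22, 40) = 40
N (X): max(17, -63, -31) = 17
D (O): min(90, 40, 17) = 17
A (X): max(15, 17) = 17
P (X): max(45, 37, 28) = 45
Q (X): max(-2, 39, -67) = 39
R (X): max(-52, 95, 85) = 95
E (O): min(45, 39, 95) = 39
S (X): max(-88, -23) = -23
T (X): max(23, -88) = 23
F (O): min(-23, 23) = -23
B (X): max(39, -23) = 39
Root (O): min(17, 39) = 17
O at Root wants the lowest of {A=17, B=39}, so chooses A.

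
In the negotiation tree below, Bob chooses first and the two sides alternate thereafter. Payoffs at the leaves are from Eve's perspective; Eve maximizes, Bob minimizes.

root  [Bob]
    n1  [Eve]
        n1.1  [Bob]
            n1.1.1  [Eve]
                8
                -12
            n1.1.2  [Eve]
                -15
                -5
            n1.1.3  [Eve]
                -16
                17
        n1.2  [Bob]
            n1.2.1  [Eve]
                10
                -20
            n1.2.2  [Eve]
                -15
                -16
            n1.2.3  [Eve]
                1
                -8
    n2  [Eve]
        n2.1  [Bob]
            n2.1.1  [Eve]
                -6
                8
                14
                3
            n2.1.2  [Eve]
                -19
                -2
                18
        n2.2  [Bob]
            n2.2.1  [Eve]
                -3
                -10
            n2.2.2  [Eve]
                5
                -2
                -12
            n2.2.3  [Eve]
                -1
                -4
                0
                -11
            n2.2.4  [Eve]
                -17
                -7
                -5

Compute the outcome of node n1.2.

n1.2.1 (Eve): max(10, -20) = 10
n1.2.2 (Eve): max(-15, -16) = -15
n1.2.3 (Eve): max(1, -8) = 1
n1.2 (Bob): min(10, -15, 1) = -15

-15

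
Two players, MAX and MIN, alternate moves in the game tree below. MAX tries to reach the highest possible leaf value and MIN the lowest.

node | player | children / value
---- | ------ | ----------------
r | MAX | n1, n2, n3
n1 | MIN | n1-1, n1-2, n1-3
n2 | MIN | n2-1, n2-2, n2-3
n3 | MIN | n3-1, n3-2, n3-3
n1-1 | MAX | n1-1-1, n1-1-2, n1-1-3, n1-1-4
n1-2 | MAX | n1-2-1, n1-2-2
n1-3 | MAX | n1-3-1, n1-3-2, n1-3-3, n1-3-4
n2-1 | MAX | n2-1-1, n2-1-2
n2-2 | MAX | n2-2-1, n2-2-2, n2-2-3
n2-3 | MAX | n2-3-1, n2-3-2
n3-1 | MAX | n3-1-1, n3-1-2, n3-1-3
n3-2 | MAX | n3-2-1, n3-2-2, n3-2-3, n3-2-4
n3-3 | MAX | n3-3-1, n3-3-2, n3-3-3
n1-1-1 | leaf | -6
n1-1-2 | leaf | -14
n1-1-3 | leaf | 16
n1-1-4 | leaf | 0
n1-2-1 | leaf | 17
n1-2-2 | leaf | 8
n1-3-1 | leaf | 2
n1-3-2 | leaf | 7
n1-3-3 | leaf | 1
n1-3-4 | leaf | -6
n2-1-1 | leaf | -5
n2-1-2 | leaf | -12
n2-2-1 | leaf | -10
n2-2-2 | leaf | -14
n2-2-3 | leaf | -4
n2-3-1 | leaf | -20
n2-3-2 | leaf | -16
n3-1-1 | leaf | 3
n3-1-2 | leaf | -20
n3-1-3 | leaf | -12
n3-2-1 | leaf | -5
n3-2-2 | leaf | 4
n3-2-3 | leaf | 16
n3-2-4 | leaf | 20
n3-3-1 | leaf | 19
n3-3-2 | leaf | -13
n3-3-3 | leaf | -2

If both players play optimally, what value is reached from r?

n1-1 (MAX): max(-6, -14, 16, 0) = 16
n1-2 (MAX): max(17, 8) = 17
n1-3 (MAX): max(2, 7, 1, -6) = 7
n1 (MIN): min(16, 17, 7) = 7
n2-1 (MAX): max(-5, -12) = -5
n2-2 (MAX): max(-10, -14, -4) = -4
n2-3 (MAX): max(-20, -16) = -16
n2 (MIN): min(-5, -4, -16) = -16
n3-1 (MAX): max(3, -20, -12) = 3
n3-2 (MAX): max(-5, 4, 16, 20) = 20
n3-3 (MAX): max(19, -13, -2) = 19
n3 (MIN): min(3, 20, 19) = 3
r (MAX): max(7, -16, 3) = 7

7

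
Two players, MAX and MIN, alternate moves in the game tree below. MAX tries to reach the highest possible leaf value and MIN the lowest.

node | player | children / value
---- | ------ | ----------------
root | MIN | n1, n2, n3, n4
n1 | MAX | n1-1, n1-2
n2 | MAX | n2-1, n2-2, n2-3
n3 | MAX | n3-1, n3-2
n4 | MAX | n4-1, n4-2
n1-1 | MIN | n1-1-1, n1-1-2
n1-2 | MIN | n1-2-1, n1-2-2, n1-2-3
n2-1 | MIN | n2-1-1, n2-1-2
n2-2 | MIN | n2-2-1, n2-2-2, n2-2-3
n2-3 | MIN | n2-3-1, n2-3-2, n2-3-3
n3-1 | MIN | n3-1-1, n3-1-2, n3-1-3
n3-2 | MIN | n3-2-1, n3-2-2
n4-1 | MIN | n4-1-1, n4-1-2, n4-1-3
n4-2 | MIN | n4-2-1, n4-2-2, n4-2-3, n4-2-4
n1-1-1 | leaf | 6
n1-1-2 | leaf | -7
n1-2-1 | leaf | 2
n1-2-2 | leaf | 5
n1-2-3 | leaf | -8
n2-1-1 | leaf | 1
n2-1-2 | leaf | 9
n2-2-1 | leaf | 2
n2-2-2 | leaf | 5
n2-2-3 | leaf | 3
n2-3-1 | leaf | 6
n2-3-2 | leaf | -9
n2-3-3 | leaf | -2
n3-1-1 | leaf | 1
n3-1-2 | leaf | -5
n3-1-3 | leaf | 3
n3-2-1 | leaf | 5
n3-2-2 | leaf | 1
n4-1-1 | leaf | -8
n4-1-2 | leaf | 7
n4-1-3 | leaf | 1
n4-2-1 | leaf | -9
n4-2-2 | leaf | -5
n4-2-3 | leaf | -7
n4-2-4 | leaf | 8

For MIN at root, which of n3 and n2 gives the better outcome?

n3-1 (MIN): min(1, -5, 3) = -5
n3-2 (MIN): min(5, 1) = 1
n3 (MAX): max(-5, 1) = 1
n2-1 (MIN): min(1, 9) = 1
n2-2 (MIN): min(2, 5, 3) = 2
n2-3 (MIN): min(6, -9, -2) = -9
n2 (MAX): max(1, 2, -9) = 2
MIN prefers the lower value; n3=1, n2=2. n3 is better since 1 < 2.

n3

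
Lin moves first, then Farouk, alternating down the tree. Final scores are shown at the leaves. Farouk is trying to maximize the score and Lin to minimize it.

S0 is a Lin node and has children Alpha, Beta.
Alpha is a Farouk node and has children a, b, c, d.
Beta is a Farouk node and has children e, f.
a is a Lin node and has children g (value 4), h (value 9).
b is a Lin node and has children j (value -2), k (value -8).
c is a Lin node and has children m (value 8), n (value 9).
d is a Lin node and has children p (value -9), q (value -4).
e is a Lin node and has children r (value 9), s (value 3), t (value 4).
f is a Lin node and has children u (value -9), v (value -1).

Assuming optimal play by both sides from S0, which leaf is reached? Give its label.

a (Lin): min(4, 9) = 4
b (Lin): min(-2, -8) = -8
c (Lin): min(8, 9) = 8
d (Lin): min(-9, -4) = -9
Alpha (Farouk): max(4, -8, 8, -9) = 8
e (Lin): min(9, 3, 4) = 3
f (Lin): min(-9, -1) = -9
Beta (Farouk): max(3, -9) = 3
S0 (Lin): min(8, 3) = 3
At S0, Lin picks Beta (lowest: 3).
At Beta, Farouk picks e (highest: 3).
At e, Lin picks s (lowest: 3).
Terminal value 3.

s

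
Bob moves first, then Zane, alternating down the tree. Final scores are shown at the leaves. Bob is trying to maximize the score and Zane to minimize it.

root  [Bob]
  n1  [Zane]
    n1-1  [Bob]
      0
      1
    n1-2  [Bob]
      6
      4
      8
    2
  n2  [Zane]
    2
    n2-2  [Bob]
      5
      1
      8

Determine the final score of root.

n1-1 (Bob): max(0, 1) = 1
n1-2 (Bob): max(6, 4, 8) = 8
n1 (Zane): min(1, 8, 2) = 1
n2-2 (Bob): max(5, 1, 8) = 8
n2 (Zane): min(2, 8) = 2
root (Bob): max(1, 2) = 2

2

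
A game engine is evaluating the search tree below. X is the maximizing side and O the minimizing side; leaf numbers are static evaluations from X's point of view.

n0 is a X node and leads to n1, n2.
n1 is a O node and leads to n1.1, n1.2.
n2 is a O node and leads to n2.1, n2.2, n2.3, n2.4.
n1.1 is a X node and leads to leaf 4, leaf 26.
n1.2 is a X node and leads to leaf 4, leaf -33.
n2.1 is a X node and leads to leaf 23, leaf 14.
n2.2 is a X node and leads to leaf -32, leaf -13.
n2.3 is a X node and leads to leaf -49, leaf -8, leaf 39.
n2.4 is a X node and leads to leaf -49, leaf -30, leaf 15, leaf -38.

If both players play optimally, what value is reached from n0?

n1.1 (X): max(4, 26) = 26
n1.2 (X): max(4, -33) = 4
n1 (O): min(26, 4) = 4
n2.1 (X): max(23, 14) = 23
n2.2 (X): max(-32, -13) = -13
n2.3 (X): max(-49, -8, 39) = 39
n2.4 (X): max(-49, -30, 15, -38) = 15
n2 (O): min(23, -13, 39, 15) = -13
n0 (X): max(4, -13) = 4

4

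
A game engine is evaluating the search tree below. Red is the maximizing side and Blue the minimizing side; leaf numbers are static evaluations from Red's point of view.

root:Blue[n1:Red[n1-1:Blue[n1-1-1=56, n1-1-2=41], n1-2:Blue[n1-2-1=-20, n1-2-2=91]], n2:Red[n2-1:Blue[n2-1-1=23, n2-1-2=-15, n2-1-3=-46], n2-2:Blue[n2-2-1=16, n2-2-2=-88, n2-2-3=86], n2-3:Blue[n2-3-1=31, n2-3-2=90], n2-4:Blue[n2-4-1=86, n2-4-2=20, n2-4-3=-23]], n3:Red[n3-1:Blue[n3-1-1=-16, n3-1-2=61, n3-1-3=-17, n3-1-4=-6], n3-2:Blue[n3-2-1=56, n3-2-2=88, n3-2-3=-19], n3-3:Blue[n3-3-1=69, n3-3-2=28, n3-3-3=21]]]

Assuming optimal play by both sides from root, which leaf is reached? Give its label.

n3-3-3

n1-1 (Blue): min(56, 41) = 41
n1-2 (Blue): min(-20, 91) = -20
n1 (Red): max(41, -20) = 41
n2-1 (Blue): min(23, -15, -46) = -46
n2-2 (Blue): min(16, -88, 86) = -88
n2-3 (Blue): min(31, 90) = 31
n2-4 (Blue): min(86, 20, -23) = -23
n2 (Red): max(-46, -88, 31, -23) = 31
n3-1 (Blue): min(-16, 61, -17, -6) = -17
n3-2 (Blue): min(56, 88, -19) = -19
n3-3 (Blue): min(69, 28, 21) = 21
n3 (Red): max(-17, -19, 21) = 21
root (Blue): min(41, 31, 21) = 21
At root, Blue picks n3 (lowest: 21).
At n3, Red picks n3-3 (highest: 21).
At n3-3, Blue picks n3-3-3 (lowest: 21).
Terminal value 21.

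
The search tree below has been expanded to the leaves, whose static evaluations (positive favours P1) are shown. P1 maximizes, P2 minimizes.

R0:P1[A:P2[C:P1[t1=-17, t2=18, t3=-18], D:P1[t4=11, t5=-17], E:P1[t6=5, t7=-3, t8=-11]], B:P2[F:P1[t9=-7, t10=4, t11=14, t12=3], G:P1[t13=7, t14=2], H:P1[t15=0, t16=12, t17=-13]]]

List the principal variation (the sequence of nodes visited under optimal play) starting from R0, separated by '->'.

R0 -> B -> G -> t13

C (P1): max(-17, 18, -18) = 18
D (P1): max(11, -17) = 11
E (P1): max(5, -3, -11) = 5
A (P2): min(18, 11, 5) = 5
F (P1): max(-7, 4, 14, 3) = 14
G (P1): max(7, 2) = 7
H (P1): max(0, 12, -13) = 12
B (P2): min(14, 7, 12) = 7
R0 (P1): max(5, 7) = 7
At R0, P1 picks B (highest: 7).
At B, P2 picks G (lowest: 7).
At G, P1 picks t13 (highest: 7).
Terminal value 7.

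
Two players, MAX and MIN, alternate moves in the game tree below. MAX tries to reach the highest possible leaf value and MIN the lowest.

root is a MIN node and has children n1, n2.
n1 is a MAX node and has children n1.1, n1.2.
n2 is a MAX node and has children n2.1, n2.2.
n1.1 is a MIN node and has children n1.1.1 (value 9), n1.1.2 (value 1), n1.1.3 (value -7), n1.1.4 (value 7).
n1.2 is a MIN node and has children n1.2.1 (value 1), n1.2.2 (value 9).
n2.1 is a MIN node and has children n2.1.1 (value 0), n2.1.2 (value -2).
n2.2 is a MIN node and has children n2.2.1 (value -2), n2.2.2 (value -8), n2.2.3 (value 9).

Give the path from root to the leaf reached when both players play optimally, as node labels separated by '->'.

root -> n2 -> n2.1 -> n2.1.2

n1.1 (MIN): min(9, 1, -7, 7) = -7
n1.2 (MIN): min(1, 9) = 1
n1 (MAX): max(-7, 1) = 1
n2.1 (MIN): min(0, -2) = -2
n2.2 (MIN): min(-2, -8, 9) = -8
n2 (MAX): max(-2, -8) = -2
root (MIN): min(1, -2) = -2
At root, MIN picks n2 (lowest: -2).
At n2, MAX picks n2.1 (highest: -2).
At n2.1, MIN picks n2.1.2 (lowest: -2).
Terminal value -2.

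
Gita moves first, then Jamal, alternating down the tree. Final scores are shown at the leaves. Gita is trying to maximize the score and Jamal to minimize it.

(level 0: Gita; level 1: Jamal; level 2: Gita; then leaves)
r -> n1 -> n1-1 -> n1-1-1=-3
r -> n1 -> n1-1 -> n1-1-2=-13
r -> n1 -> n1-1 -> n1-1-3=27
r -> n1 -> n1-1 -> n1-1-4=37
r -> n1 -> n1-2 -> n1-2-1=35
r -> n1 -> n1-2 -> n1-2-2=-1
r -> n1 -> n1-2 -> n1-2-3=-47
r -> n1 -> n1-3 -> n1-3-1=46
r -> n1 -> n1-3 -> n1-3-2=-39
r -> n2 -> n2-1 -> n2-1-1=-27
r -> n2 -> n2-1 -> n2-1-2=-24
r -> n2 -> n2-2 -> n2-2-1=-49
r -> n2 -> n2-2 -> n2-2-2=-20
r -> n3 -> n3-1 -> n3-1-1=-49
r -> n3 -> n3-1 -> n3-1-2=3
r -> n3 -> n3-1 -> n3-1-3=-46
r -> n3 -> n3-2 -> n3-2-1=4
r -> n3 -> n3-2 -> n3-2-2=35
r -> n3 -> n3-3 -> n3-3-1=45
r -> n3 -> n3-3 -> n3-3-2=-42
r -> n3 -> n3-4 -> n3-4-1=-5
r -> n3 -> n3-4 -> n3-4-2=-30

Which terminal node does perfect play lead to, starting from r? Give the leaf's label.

n1-2-1

n1-1 (Gita): max(-3, -13, 27, 37) = 37
n1-2 (Gita): max(35, -1, -47) = 35
n1-3 (Gita): max(46, -39) = 46
n1 (Jamal): min(37, 35, 46) = 35
n2-1 (Gita): max(-27, -24) = -24
n2-2 (Gita): max(-49, -20) = -20
n2 (Jamal): min(-24, -20) = -24
n3-1 (Gita): max(-49, 3, -46) = 3
n3-2 (Gita): max(4, 35) = 35
n3-3 (Gita): max(45, -42) = 45
n3-4 (Gita): max(-5, -30) = -5
n3 (Jamal): min(3, 35, 45, -5) = -5
r (Gita): max(35, -24, -5) = 35
At r, Gita picks n1 (highest: 35).
At n1, Jamal picks n1-2 (lowest: 35).
At n1-2, Gita picks n1-2-1 (highest: 35).
Terminal value 35.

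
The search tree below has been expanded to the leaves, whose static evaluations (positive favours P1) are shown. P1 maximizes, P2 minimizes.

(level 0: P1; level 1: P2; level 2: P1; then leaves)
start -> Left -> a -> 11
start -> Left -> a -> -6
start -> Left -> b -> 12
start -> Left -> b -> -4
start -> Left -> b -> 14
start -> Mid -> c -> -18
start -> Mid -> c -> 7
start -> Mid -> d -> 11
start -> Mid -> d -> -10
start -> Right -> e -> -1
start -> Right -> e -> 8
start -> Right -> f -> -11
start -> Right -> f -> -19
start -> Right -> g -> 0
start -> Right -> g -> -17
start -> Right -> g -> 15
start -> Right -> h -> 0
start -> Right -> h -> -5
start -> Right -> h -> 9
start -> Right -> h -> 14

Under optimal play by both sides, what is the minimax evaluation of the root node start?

a (P1): max(11, -6) = 11
b (P1): max(12, -4, 14) = 14
Left (P2): min(11, 14) = 11
c (P1): max(-18, 7) = 7
d (P1): max(11, -10) = 11
Mid (P2): min(7, 11) = 7
e (P1): max(-1, 8) = 8
f (P1): max(-11, -19) = -11
g (P1): max(0, -17, 15) = 15
h (P1): max(0, -5, 9, 14) = 14
Right (P2): min(8, -11, 15, 14) = -11
start (P1): max(11, 7, -11) = 11

11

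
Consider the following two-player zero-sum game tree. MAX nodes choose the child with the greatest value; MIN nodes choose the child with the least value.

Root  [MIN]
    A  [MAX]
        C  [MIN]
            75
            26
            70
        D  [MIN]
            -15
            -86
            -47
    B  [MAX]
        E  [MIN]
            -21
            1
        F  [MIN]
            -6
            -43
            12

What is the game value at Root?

C (MIN): min(75, 26, 70) = 26
D (MIN): min(-15, -86, -47) = -86
A (MAX): max(26, -86) = 26
E (MIN): min(-21, 1) = -21
F (MIN): min(-6, -43, 12) = -43
B (MAX): max(-21, -43) = -21
Root (MIN): min(26, -21) = -21

-21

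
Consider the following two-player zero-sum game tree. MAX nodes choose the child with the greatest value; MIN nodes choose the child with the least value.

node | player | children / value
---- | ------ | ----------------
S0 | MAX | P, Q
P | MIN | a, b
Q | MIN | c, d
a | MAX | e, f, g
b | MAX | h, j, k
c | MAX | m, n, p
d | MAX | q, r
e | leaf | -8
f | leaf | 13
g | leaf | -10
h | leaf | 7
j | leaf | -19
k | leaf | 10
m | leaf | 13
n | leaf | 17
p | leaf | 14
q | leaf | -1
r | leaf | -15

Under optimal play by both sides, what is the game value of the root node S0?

10

a (MAX): max(-8, 13, -10) = 13
b (MAX): max(7, -19, 10) = 10
P (MIN): min(13, 10) = 10
c (MAX): max(13, 17, 14) = 17
d (MAX): max(-1, -15) = -1
Q (MIN): min(17, -1) = -1
S0 (MAX): max(10, -1) = 10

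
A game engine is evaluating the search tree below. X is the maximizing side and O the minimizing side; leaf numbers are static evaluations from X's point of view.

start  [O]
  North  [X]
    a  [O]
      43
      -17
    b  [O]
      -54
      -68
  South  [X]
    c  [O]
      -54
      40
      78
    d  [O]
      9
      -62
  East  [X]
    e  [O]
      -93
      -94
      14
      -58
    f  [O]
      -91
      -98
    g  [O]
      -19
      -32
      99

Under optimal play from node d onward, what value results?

d (O): min(9, -62) = -62

-62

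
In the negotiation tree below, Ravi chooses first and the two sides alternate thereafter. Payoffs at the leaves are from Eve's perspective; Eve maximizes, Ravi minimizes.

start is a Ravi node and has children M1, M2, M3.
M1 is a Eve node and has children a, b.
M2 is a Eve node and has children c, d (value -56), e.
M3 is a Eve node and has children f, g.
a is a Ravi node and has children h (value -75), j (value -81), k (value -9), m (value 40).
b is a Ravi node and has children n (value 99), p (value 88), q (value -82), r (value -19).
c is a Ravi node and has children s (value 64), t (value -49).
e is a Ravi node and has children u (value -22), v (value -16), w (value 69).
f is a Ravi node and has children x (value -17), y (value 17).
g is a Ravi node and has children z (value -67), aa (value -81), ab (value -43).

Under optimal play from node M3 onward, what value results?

-17

f (Ravi): min(-17, 17) = -17
g (Ravi): min(-67, -81, -43) = -81
M3 (Eve): max(-17, -81) = -17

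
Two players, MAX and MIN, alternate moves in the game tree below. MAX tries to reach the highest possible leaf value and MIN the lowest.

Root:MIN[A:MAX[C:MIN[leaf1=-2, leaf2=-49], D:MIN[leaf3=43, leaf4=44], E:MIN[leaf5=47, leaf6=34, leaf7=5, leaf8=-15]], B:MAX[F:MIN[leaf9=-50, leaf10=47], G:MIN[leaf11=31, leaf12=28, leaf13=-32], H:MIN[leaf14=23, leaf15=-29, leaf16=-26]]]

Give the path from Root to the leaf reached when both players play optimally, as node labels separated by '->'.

C (MIN): min(-2, -49) = -49
D (MIN): min(43, 44) = 43
E (MIN): min(47, 34, 5, -15) = -15
A (MAX): max(-49, 43, -15) = 43
F (MIN): min(-50, 47) = -50
G (MIN): min(31, 28, -32) = -32
H (MIN): min(23, -29, -26) = -29
B (MAX): max(-50, -32, -29) = -29
Root (MIN): min(43, -29) = -29
At Root, MIN picks B (lowest: -29).
At B, MAX picks H (highest: -29).
At H, MIN picks leaf15 (lowest: -29).
Terminal value -29.

Root -> B -> H -> leaf15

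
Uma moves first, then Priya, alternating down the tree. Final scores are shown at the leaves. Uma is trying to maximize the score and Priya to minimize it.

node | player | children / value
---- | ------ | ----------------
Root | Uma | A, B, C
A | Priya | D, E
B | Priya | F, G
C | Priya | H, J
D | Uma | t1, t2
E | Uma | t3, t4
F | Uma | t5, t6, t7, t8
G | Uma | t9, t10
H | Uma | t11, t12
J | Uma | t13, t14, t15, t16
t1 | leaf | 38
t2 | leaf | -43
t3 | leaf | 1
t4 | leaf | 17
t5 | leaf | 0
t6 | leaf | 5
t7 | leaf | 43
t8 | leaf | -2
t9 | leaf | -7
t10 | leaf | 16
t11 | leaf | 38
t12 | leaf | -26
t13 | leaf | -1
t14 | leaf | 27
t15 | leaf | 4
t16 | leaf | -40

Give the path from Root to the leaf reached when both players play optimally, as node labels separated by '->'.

D (Uma): max(38, -43) = 38
E (Uma): max(1, 17) = 17
A (Priya): min(38, 17) = 17
F (Uma): max(0, 5, 43, -2) = 43
G (Uma): max(-7, 16) = 16
B (Priya): min(43, 16) = 16
H (Uma): max(38, -26) = 38
J (Uma): max(-1, 27, 4, -40) = 27
C (Priya): min(38, 27) = 27
Root (Uma): max(17, 16, 27) = 27
At Root, Uma picks C (highest: 27).
At C, Priya picks J (lowest: 27).
At J, Uma picks t14 (highest: 27).
Terminal value 27.

Root -> C -> J -> t14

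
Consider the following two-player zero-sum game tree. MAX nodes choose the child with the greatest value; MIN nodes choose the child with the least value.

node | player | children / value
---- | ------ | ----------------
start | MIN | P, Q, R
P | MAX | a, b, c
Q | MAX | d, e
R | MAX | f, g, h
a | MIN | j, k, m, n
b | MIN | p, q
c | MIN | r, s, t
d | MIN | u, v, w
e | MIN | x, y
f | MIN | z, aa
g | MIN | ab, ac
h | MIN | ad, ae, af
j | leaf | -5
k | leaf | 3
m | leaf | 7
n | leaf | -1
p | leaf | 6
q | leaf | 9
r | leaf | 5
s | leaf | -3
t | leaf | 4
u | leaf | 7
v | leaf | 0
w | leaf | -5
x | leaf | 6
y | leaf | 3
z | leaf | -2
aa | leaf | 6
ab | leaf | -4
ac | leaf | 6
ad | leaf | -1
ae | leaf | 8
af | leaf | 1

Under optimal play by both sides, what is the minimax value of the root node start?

-1

a (MIN): min(-5, 3, 7, -1) = -5
b (MIN): min(6, 9) = 6
c (MIN): min(5, -3, 4) = -3
P (MAX): max(-5, 6, -3) = 6
d (MIN): min(7, 0, -5) = -5
e (MIN): min(6, 3) = 3
Q (MAX): max(-5, 3) = 3
f (MIN): min(-2, 6) = -2
g (MIN): min(-4, 6) = -4
h (MIN): min(-1, 8, 1) = -1
R (MAX): max(-2, -4, -1) = -1
start (MIN): min(6, 3, -1) = -1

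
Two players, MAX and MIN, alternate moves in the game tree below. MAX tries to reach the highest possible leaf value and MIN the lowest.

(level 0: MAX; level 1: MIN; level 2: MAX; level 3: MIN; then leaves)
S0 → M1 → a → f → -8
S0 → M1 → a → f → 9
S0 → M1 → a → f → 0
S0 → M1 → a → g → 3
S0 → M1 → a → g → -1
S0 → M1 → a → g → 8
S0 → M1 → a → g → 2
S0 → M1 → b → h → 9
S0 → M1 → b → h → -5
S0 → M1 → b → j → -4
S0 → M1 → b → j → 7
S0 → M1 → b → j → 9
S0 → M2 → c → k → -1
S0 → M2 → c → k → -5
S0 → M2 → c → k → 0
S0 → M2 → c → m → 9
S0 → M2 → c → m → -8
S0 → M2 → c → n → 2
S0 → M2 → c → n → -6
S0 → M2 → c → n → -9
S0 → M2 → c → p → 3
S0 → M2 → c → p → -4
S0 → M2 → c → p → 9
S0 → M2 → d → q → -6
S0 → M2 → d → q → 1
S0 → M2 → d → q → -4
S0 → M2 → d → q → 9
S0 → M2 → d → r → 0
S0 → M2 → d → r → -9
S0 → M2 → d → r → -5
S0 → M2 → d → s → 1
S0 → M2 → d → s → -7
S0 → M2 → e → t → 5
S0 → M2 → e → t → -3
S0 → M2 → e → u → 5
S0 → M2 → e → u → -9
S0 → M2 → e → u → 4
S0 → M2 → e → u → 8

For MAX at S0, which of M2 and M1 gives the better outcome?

k (MIN): min(-1, -5, 0) = -5
m (MIN): min(9, -8) = -8
n (MIN): min(2, -6, -9) = -9
p (MIN): min(3, -4, 9) = -4
c (MAX): max(-5, -8, -9, -4) = -4
q (MIN): min(-6, 1, -4, 9) = -6
r (MIN): min(0, -9, -5) = -9
s (MIN): min(1, -7) = -7
d (MAX): max(-6, -9, -7) = -6
t (MIN): min(5, -3) = -3
u (MIN): min(5, -9, 4, 8) = -9
e (MAX): max(-3, -9) = -3
M2 (MIN): min(-4, -6, -3) = -6
f (MIN): min(-8, 9, 0) = -8
g (MIN): min(3, -1, 8, 2) = -1
a (MAX): max(-8, -1) = -1
h (MIN): min(9, -5) = -5
j (MIN): min(-4, 7, 9) = -4
b (MAX): max(-5, -4) = -4
M1 (MIN): min(-1, -4) = -4
MAX prefers the higher value; M2=-6, M1=-4. M1 is better since -4 > -6.

M1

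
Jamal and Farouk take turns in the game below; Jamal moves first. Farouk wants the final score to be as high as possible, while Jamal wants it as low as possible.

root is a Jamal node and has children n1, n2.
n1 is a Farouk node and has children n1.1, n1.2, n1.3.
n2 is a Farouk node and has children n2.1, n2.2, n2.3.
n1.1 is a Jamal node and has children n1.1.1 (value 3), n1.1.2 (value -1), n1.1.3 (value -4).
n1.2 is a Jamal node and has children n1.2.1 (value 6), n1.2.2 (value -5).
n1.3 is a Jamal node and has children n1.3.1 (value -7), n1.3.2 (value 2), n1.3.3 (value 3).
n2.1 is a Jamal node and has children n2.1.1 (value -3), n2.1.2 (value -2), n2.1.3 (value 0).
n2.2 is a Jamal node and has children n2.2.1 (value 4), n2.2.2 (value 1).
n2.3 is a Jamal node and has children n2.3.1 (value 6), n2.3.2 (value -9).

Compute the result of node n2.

1

n2.1 (Jamal): min(-3, -2, 0) = -3
n2.2 (Jamal): min(4, 1) = 1
n2.3 (Jamal): min(6, -9) = -9
n2 (Farouk): max(-3, 1, -9) = 1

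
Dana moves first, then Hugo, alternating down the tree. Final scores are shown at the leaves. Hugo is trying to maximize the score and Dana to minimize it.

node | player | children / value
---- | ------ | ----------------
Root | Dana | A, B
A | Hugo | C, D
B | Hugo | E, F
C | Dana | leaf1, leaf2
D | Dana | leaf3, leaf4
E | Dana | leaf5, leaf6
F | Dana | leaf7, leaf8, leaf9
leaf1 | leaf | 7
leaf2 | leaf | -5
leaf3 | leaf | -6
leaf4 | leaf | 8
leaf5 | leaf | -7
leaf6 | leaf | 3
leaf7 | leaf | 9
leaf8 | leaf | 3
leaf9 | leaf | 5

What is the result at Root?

C (Dana): min(7, -5) = -5
D (Dana): min(-6, 8) = -6
A (Hugo): max(-5, -6) = -5
E (Dana): min(-7, 3) = -7
F (Dana): min(9, 3, 5) = 3
B (Hugo): max(-7, 3) = 3
Root (Dana): min(-5, 3) = -5

-5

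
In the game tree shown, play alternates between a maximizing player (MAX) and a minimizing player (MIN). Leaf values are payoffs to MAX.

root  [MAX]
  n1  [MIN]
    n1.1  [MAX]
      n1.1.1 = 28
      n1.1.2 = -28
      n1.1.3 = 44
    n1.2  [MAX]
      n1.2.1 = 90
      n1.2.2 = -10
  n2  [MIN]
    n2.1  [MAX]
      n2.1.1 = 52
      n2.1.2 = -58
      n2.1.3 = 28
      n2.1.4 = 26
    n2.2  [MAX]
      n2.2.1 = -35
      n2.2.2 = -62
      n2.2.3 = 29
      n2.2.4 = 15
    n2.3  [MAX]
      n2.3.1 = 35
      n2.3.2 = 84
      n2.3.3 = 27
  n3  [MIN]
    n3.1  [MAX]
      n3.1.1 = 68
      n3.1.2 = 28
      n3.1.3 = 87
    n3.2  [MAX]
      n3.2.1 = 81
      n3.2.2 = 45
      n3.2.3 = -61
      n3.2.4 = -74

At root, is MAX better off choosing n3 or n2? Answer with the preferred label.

n3

n3.1 (MAX): max(68, 28, 87) = 87
n3.2 (MAX): max(81, 45, -61, -74) = 81
n3 (MIN): min(87, 81) = 81
n2.1 (MAX): max(52, -58, 28, 26) = 52
n2.2 (MAX): max(-35, -62, 29, 15) = 29
n2.3 (MAX): max(35, 84, 27) = 84
n2 (MIN): min(52, 29, 84) = 29
MAX prefers the higher value; n3=81, n2=29. n3 is better since 81 > 29.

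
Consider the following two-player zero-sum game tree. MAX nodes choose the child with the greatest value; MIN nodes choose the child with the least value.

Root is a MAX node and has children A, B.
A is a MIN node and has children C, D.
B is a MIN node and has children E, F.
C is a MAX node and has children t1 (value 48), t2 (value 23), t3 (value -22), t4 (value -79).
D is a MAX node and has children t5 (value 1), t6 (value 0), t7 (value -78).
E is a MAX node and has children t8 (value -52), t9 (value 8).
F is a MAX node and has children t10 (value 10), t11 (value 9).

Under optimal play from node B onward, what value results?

8

E (MAX): max(-52, 8) = 8
F (MAX): max(10, 9) = 10
B (MIN): min(8, 10) = 8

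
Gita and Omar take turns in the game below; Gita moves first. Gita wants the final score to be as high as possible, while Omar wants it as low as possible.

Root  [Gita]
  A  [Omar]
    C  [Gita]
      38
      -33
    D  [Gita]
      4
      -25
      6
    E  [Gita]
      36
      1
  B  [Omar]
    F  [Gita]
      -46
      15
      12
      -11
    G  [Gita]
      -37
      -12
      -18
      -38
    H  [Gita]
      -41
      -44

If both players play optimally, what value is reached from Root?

C (Gita): max(38, -33) = 38
D (Gita): max(4, -25, 6) = 6
E (Gita): max(36, 1) = 36
A (Omar): min(38, 6, 36) = 6
F (Gita): max(-46, 15, 12, -11) = 15
G (Gita): max(-37, -12, -18, -38) = -12
H (Gita): max(-41, -44) = -41
B (Omar): min(15, -12, -41) = -41
Root (Gita): max(6, -41) = 6

6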